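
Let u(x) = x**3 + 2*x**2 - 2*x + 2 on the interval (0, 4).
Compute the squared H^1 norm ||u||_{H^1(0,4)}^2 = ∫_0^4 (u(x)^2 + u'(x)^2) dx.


||u||_{H^1}^2 = 293152/35

The H^1 norm (squared) on an interval (0, L) is
  ||u||_{H^1}^2 = ∫_0^L u(x)^2 dx + ∫_0^L u'(x)^2 dx.
Compute u'(x) = 3*x**2 + 4*x - 2.
Then u(x)^2 = x**6 + 4*x**5 - 4*x**3 + 12*x**2 - 8*x + 4 and u'(x)^2 = 9*x**4 + 24*x**3 + 4*x**2 - 16*x + 4.
Integrate each monomial from 0 to 4 using ∫_0^4 c·x^n dx = c·4^(n+1)/(n+1):
  ∫_0^4 u(x)^2 dx = ∫_0^4 (x^6 + 4*x^5 - 4*x^3 + 12*x^2 - 8*x + 4) dx. Term by term:
    ∫_0^4 x^6 dx = 16384/7;  ∫_0^4 4*x^5 dx = 8192/3;  ∫_0^4 -4*x^3 dx = -256;
    ∫_0^4 12*x^2 dx = 256;  ∫_0^4 -8*x dx = -64;  ∫_0^4 4 dx = 16.
  Sum: 16384/7 + 8192/3 − 256 + 256 − 64 + 16 = 105488/21.
  ∫_0^4 u'(x)^2 dx = ∫_0^4 (9*x^4 + 24*x^3 + 4*x^2 - 16*x + 4) dx. Term by term:
    ∫_0^4 9*x^4 dx = 9216/5;  ∫_0^4 24*x^3 dx = 1536;  ∫_0^4 4*x^2 dx = 256/3;
    ∫_0^4 -16*x dx = -128;  ∫_0^4 4 dx = 16.
  Sum: 9216/5 + 1536 + 256/3 − 128 + 16 = 50288/15.
Adding: ||u||_{H^1}^2 = 105488/21 + 50288/15 = 293152/35.


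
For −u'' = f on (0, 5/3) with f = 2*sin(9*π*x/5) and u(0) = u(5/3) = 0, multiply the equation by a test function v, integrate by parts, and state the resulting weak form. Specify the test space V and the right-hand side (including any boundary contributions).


V = H^1_0(0, 5/3) (so v(0) = v(5/3) = 0); weak form: ∫_0^5/3 u'v' dx = ∫_0^5/3 (2*sin(9*π*x/5)) v dx for all v ∈ V.

Multiply both sides by a test function v and integrate from 0 to 5/3:
  ∫_0^5/3 −u''(x) v(x) dx = ∫_0^5/3 f(x) v(x) dx.
Integrate the LHS by parts once:
  ∫_0^5/3 −u'' v dx = −[u'(x) v(x)]_0^5/3 + ∫_0^5/3 u'(x) v'(x) dx.
Thus ∫_0^5/3 u'(x) v'(x) dx = ∫_0^5/3 f(x) v(x) dx + [u'(x) v(x)]_0^5/3.
Choose V so that boundary terms are either known or forced to vanish.
u is Dirichlet: u(0) = u(5/3) = 0. Let V = H^1_0(0, 5/3); then v(0) = v(5/3) = 0, and [u' v]_0^5/3 = 0.
Weak formulation: find u (satisfying any essential BC) such that ∫_0^5/3 u'(x) v'(x) dx = ∫_0^5/3 f v dx for all v ∈ V.
Substituting f(x) = 2*sin(9*π*x/5), the right-hand side is ∫_0^5/3 (2*sin(9*π*x/5)) v dx.


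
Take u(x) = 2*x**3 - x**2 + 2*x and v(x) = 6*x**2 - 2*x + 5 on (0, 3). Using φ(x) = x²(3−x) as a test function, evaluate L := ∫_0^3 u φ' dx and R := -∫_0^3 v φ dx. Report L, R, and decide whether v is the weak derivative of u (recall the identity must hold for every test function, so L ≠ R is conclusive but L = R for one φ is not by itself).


LHS = -135, RHS = -621/4. No, v is not the weak derivative of u.

u(x) = 2*x**3 - x**2 + 2*x, classical derivative u'(x) = 6*x**2 - 2*x + 2.
φ(x) = x²(3−x), so φ'(x) = 3*x*(2 - x).
Note φ(0) = φ(3) = 0, so the boundary term u·φ vanishes.
LHS = ∫_0^3 u(x) φ'(x) dx = ∫_0^3 (-6*x^5 + 15*x^4 - 12*x^3 + 12*x^2) dx. Term by term:
  ∫_0^3 -6*x^5 dx = -729;  ∫_0^3 15*x^4 dx = 729;  ∫_0^3 -12*x^3 dx = -243;
  ∫_0^3 12*x^2 dx = 108.
Sum: -729 + 729 − 243 + 108 = -135.
So LHS = -135.
∫_0^3 v(x) φ(x) dx = ∫_0^3 (-6*x^5 + 20*x^4 - 11*x^3 + 15*x^2) dx. Term by term:
  ∫_0^3 -6*x^5 dx = -729;  ∫_0^3 20*x^4 dx = 972;  ∫_0^3 -11*x^3 dx = -891/4;
  ∫_0^3 15*x^2 dx = 135.
Sum: -729 + 972 − 891/4 + 135 = 621/4.
So RHS = -∫_0^3 v(x) φ(x) dx = -621/4.
LHS − RHS = 81/4 ≠ 0, so the identity fails.
(For a valid weak derivative the identity must hold for EVERY test function, in particular this one. The failure shows v is NOT the weak derivative of u.)
Correct weak derivative would be u'(x) = 6*x**2 - 2*x + 2.


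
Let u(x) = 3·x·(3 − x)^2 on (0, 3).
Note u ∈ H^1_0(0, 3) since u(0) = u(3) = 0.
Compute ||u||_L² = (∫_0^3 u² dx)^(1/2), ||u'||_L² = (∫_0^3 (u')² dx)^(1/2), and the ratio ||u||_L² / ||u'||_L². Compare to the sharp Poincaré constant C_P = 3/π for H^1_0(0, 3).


||u||_L² / ||u'||_L² = 3*sqrt(14)/14 < C_P = 3/π.

u(x) = 3·x·(3 − x)^2, so u'(x) = 9*(x - 3)*(x - 1).
u(x) = 3·x·(3 − x)^2 vanishes at x = 0 and x = 3, so u ∈ H^1_0(0, 3). Differentiate via the product rule and integrate the resulting polynomials term by term.
  ∫_0^3 u² dx = ∫_0^3 (9*x^6 - 108*x^5 + 486*x^4 - 972*x^3 + 729*x^2) dx. Term by term:
    ∫_0^3 9*x^6 dx = 19683/7;  ∫_0^3 -108*x^5 dx = -13122;  ∫_0^3 486*x^4 dx = 118098/5;
    ∫_0^3 -972*x^3 dx = -19683;  ∫_0^3 729*x^2 dx = 6561.
  Sum: 19683/7 − 13122 + 118098/5 − 19683 + 6561 = 6561/35.
  ∫_0^3 (u')² dx = ∫_0^3 (81*x^4 - 648*x^3 + 1782*x^2 - 1944*x + 729) dx. Term by term:
    ∫_0^3 81*x^4 dx = 19683/5;  ∫_0^3 -648*x^3 dx = -13122;  ∫_0^3 1782*x^2 dx = 16038;
    ∫_0^3 -1944*x dx = -8748;  ∫_0^3 729 dx = 2187.
  Sum: 19683/5 − 13122 + 16038 − 8748 + 2187 = 1458/5.
∫_0^3 u² dx = 6561/35, so ||u||_L² = 81*sqrt(35)/35.
∫_0^3 (u')² dx = 1458/5, so ||u'||_L² = 27*sqrt(10)/5.
Ratio ||u||_L² / ||u'||_L² = 3*sqrt(14)/14.
Sharp Poincaré constant on H^1_0(0, 3) is C_P = L/π = 3/π, achieved by sin(π/3·x).
A polynomial bump cannot attain the sharp Poincaré constant (only the first sine eigenfunction does), so the ratio is strictly less than C_P, consistent with ||u||_L² ≤ C_P ||u'||_L².


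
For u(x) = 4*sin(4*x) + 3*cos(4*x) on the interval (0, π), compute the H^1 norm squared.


||u||_{H^1(0,π)}^2 = 425*π/2

u'(x) = -12*sin(4*x) + 16*cos(4*x).
Expand u² and (u')² and integrate term by term on (0, π), using: for integers n ≥ 1, ∫_0^π sin²(nx) dx = ∫_0^π cos²(nx) dx = π/2; for n ≠ n', ∫_0^π sin(nx)sin(n'x) dx = ∫_0^π cos(nx)cos(n'x) dx = 0; and by product-to-sum, ∫_0^π sin(nx)cos(n'x) dx = ½∫_0^π [sin((n+n')x) + sin((n−n')x)] dx, which is 0 when n+n' is even and 2n/(n²−n'²) when n+n' is odd (it need not vanish on (0, π)).
  u² squared terms: (3)²·∫cos(4x)² dx = 9·π/2 = 9*π/2;  (4)²·∫sin(4x)² dx = 16·π/2 = 8*π.
  u² cross terms: 2·(3)·(4)·∫cos(4x)·sin(4x) dx = 24·(0) = 0.
  So ∫_0^π u² dx = 9*π/2 + 8*π + 0 = 25*π/2.
  (u')² squared terms: (-12)²·∫sin(4x)² dx = 144·π/2 = 72*π;  (16)²·∫cos(4x)² dx = 256·π/2 = 128*π.
  (u')² cross terms: 2·(-12)·(16)·∫sin(4x)·cos(4x) dx = -384·(0) = 0.
  So ∫_0^π (u')² dx = 72*π + 128*π + 0 = 200*π.
||u||_{H^1}^2 = (25*π/2) + (200*π) = 425*π/2.


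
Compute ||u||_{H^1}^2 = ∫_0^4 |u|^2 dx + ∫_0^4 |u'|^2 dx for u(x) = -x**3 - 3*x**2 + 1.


||u||_{H^1}^2 = 453004/35

The H^1 norm (squared) on an interval (0, L) is
  ||u||_{H^1}^2 = ∫_0^L u(x)^2 dx + ∫_0^L u'(x)^2 dx.
Compute u'(x) = -3*x**2 - 6*x.
Then u(x)^2 = x**6 + 6*x**5 + 9*x**4 - 2*x**3 - 6*x**2 + 1 and u'(x)^2 = 9*x**4 + 36*x**3 + 36*x**2.
Integrate each monomial from 0 to 4 using ∫_0^4 c·x^n dx = c·4^(n+1)/(n+1):
  ∫_0^4 u(x)^2 dx = ∫_0^4 (x^6 + 6*x^5 + 9*x^4 - 2*x^3 - 6*x^2 + 1) dx. Term by term:
    ∫_0^4 x^6 dx = 16384/7;  ∫_0^4 6*x^5 dx = 4096;  ∫_0^4 9*x^4 dx = 9216/5;
    ∫_0^4 -2*x^3 dx = -128;  ∫_0^4 -6*x^2 dx = -128;  ∫_0^4 1 dx = 4.
  Sum: 16384/7 + 4096 + 9216/5 − 128 − 128 + 4 = 280972/35.
  ∫_0^4 u'(x)^2 dx = ∫_0^4 (9*x^4 + 36*x^3 + 36*x^2) dx. Term by term:
    ∫_0^4 9*x^4 dx = 9216/5;  ∫_0^4 36*x^3 dx = 2304;  ∫_0^4 36*x^2 dx = 768.
  Sum: 9216/5 + 2304 + 768 = 24576/5.
Adding: ||u||_{H^1}^2 = 280972/35 + 24576/5 = 453004/35.


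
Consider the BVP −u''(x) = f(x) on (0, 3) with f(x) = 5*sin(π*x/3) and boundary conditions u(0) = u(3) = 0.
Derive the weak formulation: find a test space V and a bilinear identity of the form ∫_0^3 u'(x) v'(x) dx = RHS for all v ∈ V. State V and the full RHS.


V = H^1_0(0, 3) (so v(0) = v(3) = 0); weak form: ∫_0^3 u'v' dx = ∫_0^3 (5*sin(π*x/3)) v dx for all v ∈ V.

Multiply both sides by a test function v and integrate from 0 to 3:
  ∫_0^3 −u''(x) v(x) dx = ∫_0^3 f(x) v(x) dx.
Integrate the LHS by parts once:
  ∫_0^3 −u'' v dx = −[u'(x) v(x)]_0^3 + ∫_0^3 u'(x) v'(x) dx.
Thus ∫_0^3 u'(x) v'(x) dx = ∫_0^3 f(x) v(x) dx + [u'(x) v(x)]_0^3.
Choose V so that boundary terms are either known or forced to vanish.
u is Dirichlet: u(0) = u(3) = 0. Let V = H^1_0(0, 3); then v(0) = v(3) = 0, and [u' v]_0^3 = 0.
Weak formulation: find u (satisfying any essential BC) such that ∫_0^3 u'(x) v'(x) dx = ∫_0^3 f v dx for all v ∈ V.
Substituting f(x) = 5*sin(π*x/3), the right-hand side is ∫_0^3 (5*sin(π*x/3)) v dx.


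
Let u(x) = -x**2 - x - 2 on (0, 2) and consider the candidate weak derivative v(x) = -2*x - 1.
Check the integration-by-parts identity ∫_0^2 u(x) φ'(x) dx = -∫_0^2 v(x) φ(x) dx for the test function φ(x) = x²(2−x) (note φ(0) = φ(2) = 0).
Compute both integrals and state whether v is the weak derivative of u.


LHS = 68/15, RHS = 68/15. Yes, v = u' weakly.

u(x) = -x**2 - x - 2, classical derivative u'(x) = -2*x - 1.
φ(x) = x²(2−x), so φ'(x) = x*(4 - 3*x).
Note φ(0) = φ(2) = 0, so the boundary term u·φ vanishes.
LHS = ∫_0^2 u(x) φ'(x) dx = ∫_0^2 (3*x^4 - x^3 + 2*x^2 - 8*x) dx. Term by term:
  ∫_0^2 3*x^4 dx = 96/5;  ∫_0^2 -x^3 dx = -4;  ∫_0^2 2*x^2 dx = 16/3;
  ∫_0^2 -8*x dx = -16.
Sum: 96/5 − 4 + 16/3 − 16 = 68/15.
So LHS = 68/15.
∫_0^2 v(x) φ(x) dx = ∫_0^2 (2*x^4 - 3*x^3 - 2*x^2) dx. Term by term:
  ∫_0^2 2*x^4 dx = 64/5;  ∫_0^2 -3*x^3 dx = -12;  ∫_0^2 -2*x^2 dx = -16/3.
Sum: 64/5 − 12 − 16/3 = -68/15.
So RHS = -∫_0^2 v(x) φ(x) dx = 68/15.
LHS = RHS, so the identity holds for this test φ.
Moreover u is smooth here and v(x) = u'(x) = -2*x - 1 pointwise, so the identity holds for every test function. Hence v is the weak derivative of u.


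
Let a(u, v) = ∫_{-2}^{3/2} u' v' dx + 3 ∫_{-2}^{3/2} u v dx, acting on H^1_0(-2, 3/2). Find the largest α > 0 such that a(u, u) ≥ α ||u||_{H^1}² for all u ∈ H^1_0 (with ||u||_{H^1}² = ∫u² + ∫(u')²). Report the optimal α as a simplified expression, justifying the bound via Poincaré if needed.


α = 1

Coercivity of a(·,·) on H^1_0(-2, 3/2) means a(u, u) ≥ α ||u||_{H^1}² for every u ∈ H^1_0.
The interval has length L = 7/2, and Poincaré/coercivity depend only on L. Here a(u, u) = ∫(u')² + (3)·∫u².
Here c = 3 ≥ 1, so a(u,u) = ∫(u')² + c∫u² ≥ ∫(u')² + ∫u² = ||u||_{H^1}², i.e. α = 1 works. No larger α is possible: a(u,u) ≥ α||u||_{H^1}² means (1−α)∫(u')² ≥ (α−c)∫u², and for the modes u_n = sin(nπ(x−x₀)/L) (x₀ the left endpoint) one has ∫u_n²/∫(u_n')² = (L/(nπ))² → 0, so a(u_n,u_n)/||u_n||_{H^1}² → 1. Hence the optimal constant is α = 1.
Therefore α = 1.


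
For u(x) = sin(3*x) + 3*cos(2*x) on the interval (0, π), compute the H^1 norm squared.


||u||_{H^1(0,π)}^2 = 36 + 55*π/2

u'(x) = -6*sin(2*x) + 3*cos(3*x).
Expand u² and (u')² and integrate term by term on (0, π), using: for integers n ≥ 1, ∫_0^π sin²(nx) dx = ∫_0^π cos²(nx) dx = π/2; for n ≠ n', ∫_0^π sin(nx)sin(n'x) dx = ∫_0^π cos(nx)cos(n'x) dx = 0; and by product-to-sum, ∫_0^π sin(nx)cos(n'x) dx = ½∫_0^π [sin((n+n')x) + sin((n−n')x)] dx, which is 0 when n+n' is even and 2n/(n²−n'²) when n+n' is odd (it need not vanish on (0, π)).
  u² squared terms: (3)²·∫cos(2x)² dx = 9·π/2 = 9*π/2;  (1)²·∫sin(3x)² dx = 1·π/2 = π/2.
  u² cross terms: 2·(3)·(1)·∫cos(2x)·sin(3x) dx = 6·(6/5) = 36/5.
  So ∫_0^π u² dx = 9*π/2 + π/2 + 36/5 = 36/5 + 5*π.
  (u')² squared terms: (-6)²·∫sin(2x)² dx = 36·π/2 = 18*π;  (3)²·∫cos(3x)² dx = 9·π/2 = 9*π/2.
  (u')² cross terms: 2·(-6)·(3)·∫sin(2x)·cos(3x) dx = -36·(-4/5) = 144/5.
  So ∫_0^π (u')² dx = 18*π + 9*π/2 + 144/5 = 144/5 + 45*π/2.
||u||_{H^1}^2 = (36/5 + 5*π) + (144/5 + 45*π/2) = 36 + 55*π/2.


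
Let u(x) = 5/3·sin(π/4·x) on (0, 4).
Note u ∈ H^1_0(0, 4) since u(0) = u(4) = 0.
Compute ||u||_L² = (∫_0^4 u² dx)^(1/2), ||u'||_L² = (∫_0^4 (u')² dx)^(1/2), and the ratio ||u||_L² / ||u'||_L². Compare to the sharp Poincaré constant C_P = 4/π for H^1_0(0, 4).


||u||_L² / ||u'||_L² = 4/π = C_P.

u(x) = 5/3·sin(π/4·x), so u'(x) = 5*π*cos(π*x/4)/12.
Writing u(x) = A·sin(kπx/L) with A = 5/3 and k = 1, use ∫_0^L sin²(kπx/L) dx = L/2 and ∫_0^L cos²(kπx/L) dx = L/2.
u² = 25/9·sin²(π/4·x) and (u')² = 25*π^2/144·cos²(π/4·x), and each of sin², cos² integrates to L/2 = 2 over (0, 4).
∫_0^4 u² dx = 50/9, so ||u||_L² = 5*sqrt(2)/3.
∫_0^4 (u')² dx = 25*π^2/72, so ||u'||_L² = 5*sqrt(2)*π/12.
Ratio ||u||_L² / ||u'||_L² = 4/π.
Sharp Poincaré constant on H^1_0(0, 4) is C_P = L/π = 4/π, achieved by sin(π/4·x).
This is the k = 1 eigenfunction (up to amplitude), so the ratio equals the sharp Poincaré constant exactly.


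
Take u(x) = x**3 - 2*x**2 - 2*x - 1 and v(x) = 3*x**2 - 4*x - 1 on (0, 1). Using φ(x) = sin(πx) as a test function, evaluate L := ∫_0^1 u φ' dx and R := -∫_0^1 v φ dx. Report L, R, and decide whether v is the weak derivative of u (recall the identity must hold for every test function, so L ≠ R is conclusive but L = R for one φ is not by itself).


LHS = 12/π^3 + 5/π, RHS = 12/π^3 + 3/π. No, v is not the weak derivative of u.

u(x) = x**3 - 2*x**2 - 2*x - 1, classical derivative u'(x) = 3*x**2 - 4*x - 2.
φ(x) = sin(πx), so φ'(x) = π*cos(π*x).
Note φ(0) = φ(1) = 0, so the boundary term u·φ vanishes.
LHS = ∫_0^1 u(x) φ'(x) dx = ∫_0^1 (π*x^3*cos(π*x) - 2*π*x^2*cos(π*x) - 2*π*x*cos(π*x) - π*cos(π*x)) dx. Term by term:
  ∫_0^1 -π*cos(π*x) dx = 0;  ∫_0^1 π*x^3*cos(π*x) dx = -3/π + 12/π^3;  ∫_0^1 -2*π*x*cos(π*x) dx = 4/π;
  ∫_0^1 -2*π*x^2*cos(π*x) dx = 4/π.
Sum: 0 + -3/π + 12/π^3 + 4/π + 4/π = 12/π^3 + 5/π.
So LHS = 12/π^3 + 5/π.
∫_0^1 v(x) φ(x) dx = ∫_0^1 (3*x^2*sin(π*x) - 4*x*sin(π*x) - sin(π*x)) dx. Term by term:
  ∫_0^1 -sin(π*x) dx = -2/π;  ∫_0^1 -4*x*sin(π*x) dx = -4/π;  ∫_0^1 3*x^2*sin(π*x) dx = -12/π^3 + 3/π.
Sum: -2/π − 4/π + -12/π^3 + 3/π = -3/π - 12/π^3.
So RHS = -∫_0^1 v(x) φ(x) dx = 12/π^3 + 3/π.
LHS − RHS = 2/π ≠ 0, so the identity fails.
(For a valid weak derivative the identity must hold for EVERY test function, in particular this one. The failure shows v is NOT the weak derivative of u.)
Correct weak derivative would be u'(x) = 3*x**2 - 4*x - 2.


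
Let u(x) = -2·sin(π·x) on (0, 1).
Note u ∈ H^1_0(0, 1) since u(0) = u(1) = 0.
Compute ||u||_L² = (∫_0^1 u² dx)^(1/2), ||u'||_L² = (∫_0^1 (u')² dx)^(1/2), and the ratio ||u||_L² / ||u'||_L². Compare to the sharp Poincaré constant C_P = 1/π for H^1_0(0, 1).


||u||_L² / ||u'||_L² = 1/π = C_P.

u(x) = -2·sin(π·x), so u'(x) = -2*π*cos(π*x).
Writing u(x) = A·sin(kπx/L) with A = -2 and k = 1, use ∫_0^L sin²(kπx/L) dx = L/2 and ∫_0^L cos²(kπx/L) dx = L/2.
u² = 4·sin²(π·x) and (u')² = 4*π^2·cos²(π·x), and each of sin², cos² integrates to L/2 = 1/2 over (0, 1).
∫_0^1 u² dx = 2, so ||u||_L² = sqrt(2).
∫_0^1 (u')² dx = 2*π^2, so ||u'||_L² = sqrt(2)*π.
Ratio ||u||_L² / ||u'||_L² = 1/π.
Sharp Poincaré constant on H^1_0(0, 1) is C_P = L/π = 1/π, achieved by sin(π·x).
This is the k = 1 eigenfunction (up to amplitude), so the ratio equals the sharp Poincaré constant exactly.


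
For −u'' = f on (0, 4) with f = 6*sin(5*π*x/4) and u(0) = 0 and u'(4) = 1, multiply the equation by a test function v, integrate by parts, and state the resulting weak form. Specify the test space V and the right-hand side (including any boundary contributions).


V = {v ∈ H^1(0, 4) : v(0) = 0} (test functions vanish at x = 0 where u is specified); weak form: ∫_0^4 u'v' dx = ∫_0^4 (6*sin(5*π*x/4)) v dx + v(4) for all v ∈ V.

Multiply both sides by a test function v and integrate from 0 to 4:
  ∫_0^4 −u''(x) v(x) dx = ∫_0^4 f(x) v(x) dx.
Integrate the LHS by parts once:
  ∫_0^4 −u'' v dx = −[u'(x) v(x)]_0^4 + ∫_0^4 u'(x) v'(x) dx.
Thus ∫_0^4 u'(x) v'(x) dx = ∫_0^4 f(x) v(x) dx + [u'(x) v(x)]_0^4.
Choose V so that boundary terms are either known or forced to vanish.
Mixed BC: u(0) = 0 (Dirichlet) and u'(4) = 1 (Neumann). Define V = {v ∈ H^1(0, 4) : v(0) = 0}. Then [u' v]_0^4 = u'(4)·v(4) − u'(0)·0 = v(4).
Weak formulation: find u (satisfying any essential BC) such that ∫_0^4 u'(x) v'(x) dx = ∫_0^4 f v dx + v(4) for all v ∈ V (Dirichlet at 0 absorbed into V; Neumann datum at x = 4 contributes the boundary term).
Substituting f(x) = 6*sin(5*π*x/4), the right-hand side is ∫_0^4 (6*sin(5*π*x/4)) v dx + v(4).


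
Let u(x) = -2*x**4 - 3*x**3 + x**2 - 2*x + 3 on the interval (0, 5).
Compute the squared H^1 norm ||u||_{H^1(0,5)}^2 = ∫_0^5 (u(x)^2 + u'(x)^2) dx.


||u||_{H^1}^2 = 165902720/63

The H^1 norm (squared) on an interval (0, L) is
  ||u||_{H^1}^2 = ∫_0^L u(x)^2 dx + ∫_0^L u'(x)^2 dx.
Compute u'(x) = -8*x**3 - 9*x**2 + 2*x - 2.
Then u(x)^2 = 4*x**8 + 12*x**7 + 5*x**6 + 2*x**5 + x**4 - 22*x**3 + 10*x**2 - 12*x + 9 and u'(x)^2 = 64*x**6 + 144*x**5 + 49*x**4 - 4*x**3 + 40*x**2 - 8*x + 4.
Integrate each monomial from 0 to 5 using ∫_0^5 c·x^n dx = c·5^(n+1)/(n+1):
  ∫_0^5 u(x)^2 dx = ∫_0^5 (4*x^8 + 12*x^7 + 5*x^6 + 2*x^5 + x^4 - 22*x^3 + 10*x^2 - 12*x + 9) dx. Term by term:
    ∫_0^5 4*x^8 dx = 7812500/9;  ∫_0^5 12*x^7 dx = 1171875/2;  ∫_0^5 5*x^6 dx = 390625/7;
    ∫_0^5 2*x^5 dx = 15625/3;  ∫_0^5 x^4 dx = 625;  ∫_0^5 -22*x^3 dx = -6875/2;
    ∫_0^5 10*x^2 dx = 1250/3;  ∫_0^5 -12*x dx = -150;  ∫_0^5 9 dx = 45.
  Sum: 7812500/9 + 1171875/2 + 390625/7 + 15625/3 + 625 − 6875/2 + 1250/3 − 150 + 45 = 95287760/63.
  ∫_0^5 u'(x)^2 dx = ∫_0^5 (64*x^6 + 144*x^5 + 49*x^4 - 4*x^3 + 40*x^2 - 8*x + 4) dx. Term by term:
    ∫_0^5 64*x^6 dx = 5000000/7;  ∫_0^5 144*x^5 dx = 375000;  ∫_0^5 49*x^4 dx = 30625;
    ∫_0^5 -4*x^3 dx = -625;  ∫_0^5 40*x^2 dx = 5000/3;  ∫_0^5 -8*x dx = -100;
    ∫_0^5 4 dx = 20.
  Sum: 5000000/7 + 375000 + 30625 − 625 + 5000/3 − 100 + 20 = 23538320/21.
Adding: ||u||_{H^1}^2 = 95287760/63 + 23538320/21 = 165902720/63.


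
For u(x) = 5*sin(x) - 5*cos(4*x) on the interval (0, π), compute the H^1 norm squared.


||u||_{H^1(0,π)}^2 = 340/3 + 475*π/2

u'(x) = 20*sin(4*x) + 5*cos(x).
Expand u² and (u')² and integrate term by term on (0, π), using: for integers n ≥ 1, ∫_0^π sin²(nx) dx = ∫_0^π cos²(nx) dx = π/2; for n ≠ n', ∫_0^π sin(nx)sin(n'x) dx = ∫_0^π cos(nx)cos(n'x) dx = 0; and by product-to-sum, ∫_0^π sin(nx)cos(n'x) dx = ½∫_0^π [sin((n+n')x) + sin((n−n')x)] dx, which is 0 when n+n' is even and 2n/(n²−n'²) when n+n' is odd (it need not vanish on (0, π)).
  u² squared terms: (-5)²·∫cos(4x)² dx = 25·π/2 = 25*π/2;  (5)²·∫sin(x)² dx = 25·π/2 = 25*π/2.
  u² cross terms: 2·(-5)·(5)·∫cos(4x)·sin(x) dx = -50·(-2/15) = 20/3.
  So ∫_0^π u² dx = 25*π/2 + 25*π/2 + 20/3 = 20/3 + 25*π.
  (u')² squared terms: (5)²·∫cos(x)² dx = 25·π/2 = 25*π/2;  (20)²·∫sin(4x)² dx = 400·π/2 = 200*π.
  (u')² cross terms: 2·(5)·(20)·∫cos(x)·sin(4x) dx = 200·(8/15) = 320/3.
  So ∫_0^π (u')² dx = 25*π/2 + 200*π + 320/3 = 320/3 + 425*π/2.
||u||_{H^1}^2 = (20/3 + 25*π) + (320/3 + 425*π/2) = 340/3 + 475*π/2.


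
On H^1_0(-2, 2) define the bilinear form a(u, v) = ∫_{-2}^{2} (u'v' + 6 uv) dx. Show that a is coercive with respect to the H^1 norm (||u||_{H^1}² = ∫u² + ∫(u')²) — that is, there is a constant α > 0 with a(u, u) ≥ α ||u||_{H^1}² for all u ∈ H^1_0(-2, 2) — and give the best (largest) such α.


α = 1

Coercivity of a(·,·) on H^1_0(-2, 2) means a(u, u) ≥ α ||u||_{H^1}² for every u ∈ H^1_0.
The interval has length L = 4, and Poincaré/coercivity depend only on L. Here a(u, u) = ∫(u')² + (6)·∫u².
Here c = 6 ≥ 1, so a(u,u) = ∫(u')² + c∫u² ≥ ∫(u')² + ∫u² = ||u||_{H^1}², i.e. α = 1 works. No larger α is possible: a(u,u) ≥ α||u||_{H^1}² means (1−α)∫(u')² ≥ (α−c)∫u², and for the modes u_n = sin(nπ(x−x₀)/L) (x₀ the left endpoint) one has ∫u_n²/∫(u_n')² = (L/(nπ))² → 0, so a(u_n,u_n)/||u_n||_{H^1}² → 1. Hence the optimal constant is α = 1.
Therefore α = 1.


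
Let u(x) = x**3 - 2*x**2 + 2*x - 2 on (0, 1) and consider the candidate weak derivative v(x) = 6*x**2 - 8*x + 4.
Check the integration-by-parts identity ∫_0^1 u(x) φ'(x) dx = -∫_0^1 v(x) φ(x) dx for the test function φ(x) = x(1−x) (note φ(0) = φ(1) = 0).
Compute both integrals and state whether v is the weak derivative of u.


LHS = -3/20, RHS = -3/10. No, v is not the weak derivative of u.

u(x) = x**3 - 2*x**2 + 2*x - 2, classical derivative u'(x) = 3*x**2 - 4*x + 2.
φ(x) = x(1−x), so φ'(x) = 1 - 2*x.
Note φ(0) = φ(1) = 0, so the boundary term u·φ vanishes.
LHS = ∫_0^1 u(x) φ'(x) dx = ∫_0^1 (-2*x^4 + 5*x^3 - 6*x^2 + 6*x - 2) dx. Term by term:
  ∫_0^1 -2*x^4 dx = -2/5;  ∫_0^1 5*x^3 dx = 5/4;  ∫_0^1 -6*x^2 dx = -2;
  ∫_0^1 6*x dx = 3;  ∫_0^1 -2 dx = -2.
Sum: -2/5 + 5/4 − 2 + 3 − 2 = -3/20.
So LHS = -3/20.
∫_0^1 v(x) φ(x) dx = ∫_0^1 (-6*x^4 + 14*x^3 - 12*x^2 + 4*x) dx. Term by term:
  ∫_0^1 -6*x^4 dx = -6/5;  ∫_0^1 14*x^3 dx = 7/2;  ∫_0^1 -12*x^2 dx = -4;
  ∫_0^1 4*x dx = 2.
Sum: -6/5 + 7/2 − 4 + 2 = 3/10.
So RHS = -∫_0^1 v(x) φ(x) dx = -3/10.
LHS − RHS = 3/20 ≠ 0, so the identity fails.
(For a valid weak derivative the identity must hold for EVERY test function, in particular this one. The failure shows v is NOT the weak derivative of u.)
Correct weak derivative would be u'(x) = 3*x**2 - 4*x + 2.


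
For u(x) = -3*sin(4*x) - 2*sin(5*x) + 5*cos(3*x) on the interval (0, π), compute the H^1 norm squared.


||u||_{H^1(0,π)}^2 = -2400/7 + 507*π/2

u'(x) = -15*sin(3*x) - 12*cos(4*x) - 10*cos(5*x).
Expand u² and (u')² and integrate term by term on (0, π), using: for integers n ≥ 1, ∫_0^π sin²(nx) dx = ∫_0^π cos²(nx) dx = π/2; for n ≠ n', ∫_0^π sin(nx)sin(n'x) dx = ∫_0^π cos(nx)cos(n'x) dx = 0; and by product-to-sum, ∫_0^π sin(nx)cos(n'x) dx = ½∫_0^π [sin((n+n')x) + sin((n−n')x)] dx, which is 0 when n+n' is even and 2n/(n²−n'²) when n+n' is odd (it need not vanish on (0, π)).
  u² squared terms: (-3)²·∫sin(4x)² dx = 9·π/2 = 9*π/2;  (-2)²·∫sin(5x)² dx = 4·π/2 = 2*π;  (5)²·∫cos(3x)² dx = 25·π/2 = 25*π/2.
  u² cross terms: 2·(-3)·(-2)·∫sin(4x)·sin(5x) dx = 12·(0) = 0;  2·(-3)·(5)·∫sin(4x)·cos(3x) dx = -30·(8/7) = -240/7;  2·(-2)·(5)·∫sin(5x)·cos(3x) dx = -20·(0) = 0.
  So ∫_0^π u² dx = 9*π/2 + 2*π + 25*π/2 + 0 − 240/7 + 0 = -240/7 + 19*π.
  (u')² squared terms: (-15)²·∫sin(3x)² dx = 225·π/2 = 225*π/2;  (-12)²·∫cos(4x)² dx = 144·π/2 = 72*π;  (-10)²·∫cos(5x)² dx = 100·π/2 = 50*π.
  (u')² cross terms: 2·(-15)·(-12)·∫sin(3x)·cos(4x) dx = 360·(-6/7) = -2160/7;  2·(-15)·(-10)·∫sin(3x)·cos(5x) dx = 300·(0) = 0;  2·(-12)·(-10)·∫cos(4x)·cos(5x) dx = 240·(0) = 0.
  So ∫_0^π (u')² dx = 225*π/2 + 72*π + 50*π − 2160/7 + 0 + 0 = -2160/7 + 469*π/2.
||u||_{H^1}^2 = (-240/7 + 19*π) + (-2160/7 + 469*π/2) = -2400/7 + 507*π/2.


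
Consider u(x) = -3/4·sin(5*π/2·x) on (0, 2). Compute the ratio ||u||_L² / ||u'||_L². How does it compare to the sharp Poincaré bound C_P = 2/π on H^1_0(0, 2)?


||u||_L² / ||u'||_L² = 2/(5*π) < C_P = 2/π.

u(x) = -3/4·sin(5*π/2·x), so u'(x) = -15*π*cos(5*π*x/2)/8.
Writing u(x) = A·sin(kπx/L) with A = -3/4 and k = 5, use ∫_0^L sin²(kπx/L) dx = L/2 and ∫_0^L cos²(kπx/L) dx = L/2.
u² = 9/16·sin²(5*π/2·x) and (u')² = 225*π^2/64·cos²(5*π/2·x), and each of sin², cos² integrates to L/2 = 1 over (0, 2).
∫_0^2 u² dx = 9/16, so ||u||_L² = 3/4.
∫_0^2 (u')² dx = 225*π^2/64, so ||u'||_L² = 15*π/8.
Ratio ||u||_L² / ||u'||_L² = 2/(5*π).
Sharp Poincaré constant on H^1_0(0, 2) is C_P = L/π = 2/π, achieved by sin(π/2·x).
This is the k = 5 harmonic; the ratio L/(kπ) is strictly less than C_P = L/π, consistent with the sharp inequality ||u||_L² ≤ C_P ||u'||_L².


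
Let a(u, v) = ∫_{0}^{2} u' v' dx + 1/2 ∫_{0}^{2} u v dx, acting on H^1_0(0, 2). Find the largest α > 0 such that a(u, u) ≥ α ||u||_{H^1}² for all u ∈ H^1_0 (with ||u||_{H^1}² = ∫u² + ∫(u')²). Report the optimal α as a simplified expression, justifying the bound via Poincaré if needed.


α = (2 + π^2)/(4 + π^2)

Coercivity of a(·,·) on H^1_0(0, 2) means a(u, u) ≥ α ||u||_{H^1}² for every u ∈ H^1_0.
The interval has length L = 2, and Poincaré/coercivity depend only on L. Here a(u, u) = ∫(u')² + (1/2)·∫u².
Here 0 < c = 1/2 < 1. The condition a(u,u) ≥ α||u||_{H^1}² reads (1−α)∫(u')² ≥ (α−c)∫u². Any admissible α is ≤ 1 (rapidly oscillating u have ∫u²/∫(u')² → 0), and α = 1 would force 0 ≥ (1−c)∫u², impossible since c < 1; so 1−α > 0. By the sharp Poincaré inequality on H^1_0 of an interval of length L, ∫(u')² ≥ (π/L)²∫u² with equality for the first sine mode sin(π(x−x₀)/L) (x₀ the left endpoint), so the inequality holds for all u iff (1−α)(π/L)² ≥ α − c, i.e. α ≤ ((π/L)² + c)/((π/L)² + 1) = (1 + c(L/π)²)/(1 + (L/π)²). With (π/L)² = π^2/4 and c = 1/2, the largest admissible constant is α = ((π/L)² + c)/((π/L)² + 1).
Simplifying, α = (2 + π^2)/(4 + π^2).


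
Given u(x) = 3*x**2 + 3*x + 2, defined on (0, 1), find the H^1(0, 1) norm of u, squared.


||u||_{H^1}^2 = 623/10

The H^1 norm (squared) on an interval (0, L) is
  ||u||_{H^1}^2 = ∫_0^L u(x)^2 dx + ∫_0^L u'(x)^2 dx.
Compute u'(x) = 6*x + 3.
Then u(x)^2 = 9*x**4 + 18*x**3 + 21*x**2 + 12*x + 4 and u'(x)^2 = 36*x**2 + 36*x + 9.
Integrate each monomial from 0 to 1 using ∫_0^1 c·x^n dx = c·1^(n+1)/(n+1):
  ∫_0^1 u(x)^2 dx = ∫_0^1 (9*x^4 + 18*x^3 + 21*x^2 + 12*x + 4) dx. Term by term:
    ∫_0^1 9*x^4 dx = 9/5;  ∫_0^1 18*x^3 dx = 9/2;  ∫_0^1 21*x^2 dx = 7;
    ∫_0^1 12*x dx = 6;  ∫_0^1 4 dx = 4.
  Sum: 9/5 + 9/2 + 7 + 6 + 4 = 233/10.
  ∫_0^1 u'(x)^2 dx = ∫_0^1 (36*x^2 + 36*x + 9) dx. Term by term:
    ∫_0^1 36*x^2 dx = 12;  ∫_0^1 36*x dx = 18;  ∫_0^1 9 dx = 9.
  Sum: 12 + 18 + 9 = 39.
Adding: ||u||_{H^1}^2 = 233/10 + 39 = 623/10.


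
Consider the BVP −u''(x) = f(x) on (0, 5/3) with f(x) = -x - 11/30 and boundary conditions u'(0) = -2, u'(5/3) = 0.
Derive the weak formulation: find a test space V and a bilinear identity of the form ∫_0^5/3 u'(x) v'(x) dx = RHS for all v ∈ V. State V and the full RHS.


V = H^1(0, 5/3) (v unrestricted at boundary; u is determined up to an additive constant); weak form: ∫_0^5/3 u'v' dx = ∫_0^5/3 (-x - 11/30) v dx + 2·v(0) for all v ∈ V.

Multiply both sides by a test function v and integrate from 0 to 5/3:
  ∫_0^5/3 −u''(x) v(x) dx = ∫_0^5/3 f(x) v(x) dx.
Integrate the LHS by parts once:
  ∫_0^5/3 −u'' v dx = −[u'(x) v(x)]_0^5/3 + ∫_0^5/3 u'(x) v'(x) dx.
Thus ∫_0^5/3 u'(x) v'(x) dx = ∫_0^5/3 f(x) v(x) dx + [u'(x) v(x)]_0^5/3.
Choose V so that boundary terms are either known or forced to vanish.
u has inhomogeneous Neumann u'(0) = -2, u'(5/3) = 0. [u' v]_0^5/3 = (0)·v(5/3) − (-2)·v(0) = 2·v(0). Take V = H^1(0, 5/3); boundary term becomes part of RHS.
Weak formulation: find u (satisfying any essential BC) such that ∫_0^5/3 u'(x) v'(x) dx = ∫_0^5/3 f v dx + 2·v(0) for all v ∈ V (Neumann data are natural BCs: they enter the RHS as boundary terms).
Substituting f(x) = -x - 11/30, the right-hand side is ∫_0^5/3 (-x - 11/30) v dx + 2·v(0).
Compatibility check (pure Neumann): taking v ≡ 1 ∈ V gives 0 = ∫_0^5/3 f dx + (0) − (-2), i.e. ∫_0^5/3 f dx must equal u'(0) − u'(5/3) = -2. Indeed ∫_0^5/3 (-x - 11/30) dx = -2, so the data are compatible. The solution is then unique only up to an additive constant (fix it e.g. by requiring ∫_0^5/3 u dx = 0).


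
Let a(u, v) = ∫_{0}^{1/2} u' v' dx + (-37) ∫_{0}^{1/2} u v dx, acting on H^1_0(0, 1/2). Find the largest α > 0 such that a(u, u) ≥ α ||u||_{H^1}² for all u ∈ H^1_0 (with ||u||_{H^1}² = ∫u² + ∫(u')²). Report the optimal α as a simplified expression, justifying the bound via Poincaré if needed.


α = (-37 + 4*π^2)/(1 + 4*π^2)

Coercivity of a(·,·) on H^1_0(0, 1/2) means a(u, u) ≥ α ||u||_{H^1}² for every u ∈ H^1_0.
The interval has length L = 1/2, and Poincaré/coercivity depend only on L. Here a(u, u) = ∫(u')² + (-37)·∫u².
Here c = -37 < 0 with |c| < (π/L)² = 4*π^2, so coercivity still holds. The condition a(u,u) ≥ α||u||_{H^1}² reads (1−α)∫(u')² ≥ (α−c)∫u². Any admissible α is ≤ 1 (rapidly oscillating u have ∫u²/∫(u')² → 0), and α = 1 would force 0 ≥ (1−c)∫u², impossible since c < 1; so 1−α > 0. By the sharp Poincaré inequality on H^1_0 of an interval of length L, ∫(u')² ≥ (π/L)²∫u² with equality for the first sine mode sin(π(x−x₀)/L) (x₀ the left endpoint), so the inequality holds for all u iff (1−α)(π/L)² ≥ α − c, i.e. α ≤ ((π/L)² + c)/((π/L)² + 1) = (1 + c(L/π)²)/(1 + (L/π)²). (Direct route, valid since c ≤ 0: Poincaré gives c∫u² ≥ c(L/π)²∫(u')², so a(u,u) ≥ (1 + c(L/π)²)∫(u')², while ||u||_{H^1}² ≤ (1 + (L/π)²)∫(u')²; dividing yields the same α.) With (π/L)² = 4*π^2 and c = -37, the largest admissible constant is α = ((π/L)² + c)/((π/L)² + 1).
Simplifying, α = (-37 + 4*π^2)/(1 + 4*π^2).


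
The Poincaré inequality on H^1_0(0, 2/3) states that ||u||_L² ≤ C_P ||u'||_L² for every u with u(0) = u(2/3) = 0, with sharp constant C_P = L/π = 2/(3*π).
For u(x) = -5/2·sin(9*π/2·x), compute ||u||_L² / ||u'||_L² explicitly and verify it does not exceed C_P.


||u||_L² / ||u'||_L² = 2/(9*π) < C_P = 2/(3*π).

u(x) = -5/2·sin(9*π/2·x), so u'(x) = -45*π*cos(9*π*x/2)/4.
Writing u(x) = A·sin(kπx/L) with A = -5/2 and k = 3, use ∫_0^L sin²(kπx/L) dx = L/2 and ∫_0^L cos²(kπx/L) dx = L/2.
u² = 25/4·sin²(9*π/2·x) and (u')² = 2025*π^2/16·cos²(9*π/2·x), and each of sin², cos² integrates to L/2 = 1/3 over (0, 2/3).
∫_0^2/3 u² dx = 25/12, so ||u||_L² = 5*sqrt(3)/6.
∫_0^2/3 (u')² dx = 675*π^2/16, so ||u'||_L² = 15*sqrt(3)*π/4.
Ratio ||u||_L² / ||u'||_L² = 2/(9*π).
Sharp Poincaré constant on H^1_0(0, 2/3) is C_P = L/π = 2/(3*π), achieved by sin(3*π/2·x).
This is the k = 3 harmonic; the ratio L/(kπ) is strictly less than C_P = L/π, consistent with the sharp inequality ||u||_L² ≤ C_P ||u'||_L².


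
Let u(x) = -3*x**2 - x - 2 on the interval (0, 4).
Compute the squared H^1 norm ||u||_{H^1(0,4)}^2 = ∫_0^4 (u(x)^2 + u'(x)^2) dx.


||u||_{H^1}^2 = 51308/15

The H^1 norm (squared) on an interval (0, L) is
  ||u||_{H^1}^2 = ∫_0^L u(x)^2 dx + ∫_0^L u'(x)^2 dx.
Compute u'(x) = -6*x - 1.
Then u(x)^2 = 9*x**4 + 6*x**3 + 13*x**2 + 4*x + 4 and u'(x)^2 = 36*x**2 + 12*x + 1.
Integrate each monomial from 0 to 4 using ∫_0^4 c·x^n dx = c·4^(n+1)/(n+1):
  ∫_0^4 u(x)^2 dx = ∫_0^4 (9*x^4 + 6*x^3 + 13*x^2 + 4*x + 4) dx. Term by term:
    ∫_0^4 9*x^4 dx = 9216/5;  ∫_0^4 6*x^3 dx = 384;  ∫_0^4 13*x^2 dx = 832/3;
    ∫_0^4 4*x dx = 32;  ∫_0^4 4 dx = 16.
  Sum: 9216/5 + 384 + 832/3 + 32 + 16 = 38288/15.
  ∫_0^4 u'(x)^2 dx = ∫_0^4 (36*x^2 + 12*x + 1) dx. Term by term:
    ∫_0^4 36*x^2 dx = 768;  ∫_0^4 12*x dx = 96;  ∫_0^4 1 dx = 4.
  Sum: 768 + 96 + 4 = 868.
Adding: ||u||_{H^1}^2 = 38288/15 + 868 = 51308/15.


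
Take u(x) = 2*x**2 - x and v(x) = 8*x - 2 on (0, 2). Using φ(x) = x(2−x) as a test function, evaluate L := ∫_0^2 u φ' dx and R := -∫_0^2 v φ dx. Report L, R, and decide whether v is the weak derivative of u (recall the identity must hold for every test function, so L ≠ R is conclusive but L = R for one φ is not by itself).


LHS = -4, RHS = -8. No, v is not the weak derivative of u.

u(x) = 2*x**2 - x, classical derivative u'(x) = 4*x - 1.
φ(x) = x(2−x), so φ'(x) = 2 - 2*x.
Note φ(0) = φ(2) = 0, so the boundary term u·φ vanishes.
LHS = ∫_0^2 u(x) φ'(x) dx = ∫_0^2 (-4*x^3 + 6*x^2 - 2*x) dx. Term by term:
  ∫_0^2 -4*x^3 dx = -16;  ∫_0^2 6*x^2 dx = 16;  ∫_0^2 -2*x dx = -4.
Sum: -16 + 16 − 4 = -4.
So LHS = -4.
∫_0^2 v(x) φ(x) dx = ∫_0^2 (-8*x^3 + 18*x^2 - 4*x) dx. Term by term:
  ∫_0^2 -8*x^3 dx = -32;  ∫_0^2 18*x^2 dx = 48;  ∫_0^2 -4*x dx = -8.
Sum: -32 + 48 − 8 = 8.
So RHS = -∫_0^2 v(x) φ(x) dx = -8.
LHS − RHS = 4 ≠ 0, so the identity fails.
(For a valid weak derivative the identity must hold for EVERY test function, in particular this one. The failure shows v is NOT the weak derivative of u.)
Correct weak derivative would be u'(x) = 4*x - 1.


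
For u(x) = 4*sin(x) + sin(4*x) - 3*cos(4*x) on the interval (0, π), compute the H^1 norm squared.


||u||_{H^1(0,π)}^2 = 272/5 + 101*π

u'(x) = 12*sin(4*x) + 4*cos(x) + 4*cos(4*x).
Expand u² and (u')² and integrate term by term on (0, π), using: for integers n ≥ 1, ∫_0^π sin²(nx) dx = ∫_0^π cos²(nx) dx = π/2; for n ≠ n', ∫_0^π sin(nx)sin(n'x) dx = ∫_0^π cos(nx)cos(n'x) dx = 0; and by product-to-sum, ∫_0^π sin(nx)cos(n'x) dx = ½∫_0^π [sin((n+n')x) + sin((n−n')x)] dx, which is 0 when n+n' is even and 2n/(n²−n'²) when n+n' is odd (it need not vanish on (0, π)).
  u² squared terms: (-3)²·∫cos(4x)² dx = 9·π/2 = 9*π/2;  (4)²·∫sin(x)² dx = 16·π/2 = 8*π;  (1)²·∫sin(4x)² dx = 1·π/2 = π/2.
  u² cross terms: 2·(-3)·(4)·∫cos(4x)·sin(x) dx = -24·(-2/15) = 16/5;  2·(-3)·(1)·∫cos(4x)·sin(4x) dx = -6·(0) = 0;  2·(4)·(1)·∫sin(x)·sin(4x) dx = 8·(0) = 0.
  So ∫_0^π u² dx = 9*π/2 + 8*π + π/2 + 16/5 + 0 + 0 = 16/5 + 13*π.
  (u')² squared terms: (4)²·∫cos(x)² dx = 16·π/2 = 8*π;  (4)²·∫cos(4x)² dx = 16·π/2 = 8*π;  (12)²·∫sin(4x)² dx = 144·π/2 = 72*π.
  (u')² cross terms: 2·(4)·(4)·∫cos(x)·cos(4x) dx = 32·(0) = 0;  2·(4)·(12)·∫cos(x)·sin(4x) dx = 96·(8/15) = 256/5;  2·(4)·(12)·∫cos(4x)·sin(4x) dx = 96·(0) = 0.
  So ∫_0^π (u')² dx = 8*π + 8*π + 72*π + 0 + 256/5 + 0 = 256/5 + 88*π.
||u||_{H^1}^2 = (16/5 + 13*π) + (256/5 + 88*π) = 272/5 + 101*π.


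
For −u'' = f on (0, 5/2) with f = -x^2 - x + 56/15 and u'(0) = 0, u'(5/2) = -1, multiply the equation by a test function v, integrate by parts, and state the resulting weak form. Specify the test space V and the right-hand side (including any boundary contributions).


V = H^1(0, 5/2) (v unrestricted at boundary; u is determined up to an additive constant); weak form: ∫_0^5/2 u'v' dx = ∫_0^5/2 (-x^2 - x + 56/15) v dx − v(5/2) for all v ∈ V.

Multiply both sides by a test function v and integrate from 0 to 5/2:
  ∫_0^5/2 −u''(x) v(x) dx = ∫_0^5/2 f(x) v(x) dx.
Integrate the LHS by parts once:
  ∫_0^5/2 −u'' v dx = −[u'(x) v(x)]_0^5/2 + ∫_0^5/2 u'(x) v'(x) dx.
Thus ∫_0^5/2 u'(x) v'(x) dx = ∫_0^5/2 f(x) v(x) dx + [u'(x) v(x)]_0^5/2.
Choose V so that boundary terms are either known or forced to vanish.
u has inhomogeneous Neumann u'(0) = 0, u'(5/2) = -1. [u' v]_0^5/2 = (-1)·v(5/2) − (0)·v(0) = − v(5/2). Take V = H^1(0, 5/2); boundary term becomes part of RHS.
Weak formulation: find u (satisfying any essential BC) such that ∫_0^5/2 u'(x) v'(x) dx = ∫_0^5/2 f v dx − v(5/2) for all v ∈ V (Neumann data are natural BCs: they enter the RHS as boundary terms).
Substituting f(x) = -x^2 - x + 56/15, the right-hand side is ∫_0^5/2 (-x^2 - x + 56/15) v dx − v(5/2).
Compatibility check (pure Neumann): taking v ≡ 1 ∈ V gives 0 = ∫_0^5/2 f dx + (-1) − (0), i.e. ∫_0^5/2 f dx must equal u'(0) − u'(5/2) = 1. Indeed ∫_0^5/2 (-x^2 - x + 56/15) dx = 1, so the data are compatible. The solution is then unique only up to an additive constant (fix it e.g. by requiring ∫_0^5/2 u dx = 0).


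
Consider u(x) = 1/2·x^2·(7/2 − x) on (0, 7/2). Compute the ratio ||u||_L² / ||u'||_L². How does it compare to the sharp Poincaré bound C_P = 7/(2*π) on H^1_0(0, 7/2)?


||u||_L² / ||u'||_L² = sqrt(14)/4 < C_P = 7/(2*π).

u(x) = 1/2·x^2·(7/2 − x), so u'(x) = x*(7 - 3*x)/2.
u(x) = 1/2·x^2·(7/2 − x) vanishes at x = 0 and x = 7/2, so u ∈ H^1_0(0, 7/2). Differentiate via the product rule and integrate the resulting polynomials term by term.
  ∫_0^7/2 u² dx = ∫_0^7/2 (x^6/4 - 7*x^5/4 + 49*x^4/16) dx. Term by term:
    ∫_0^7/2 x^6/4 dx = 117649/512;  ∫_0^7/2 -7*x^5/4 dx = -823543/1536;  ∫_0^7/2 49*x^4/16 dx = 823543/2560.
  Sum: 117649/512 − 823543/1536 + 823543/2560 = 117649/7680.
  ∫_0^7/2 (u')² dx = ∫_0^7/2 (9*x^4/4 - 21*x^3/2 + 49*x^2/4) dx. Term by term:
    ∫_0^7/2 9*x^4/4 dx = 151263/640;  ∫_0^7/2 -21*x^3/2 dx = -50421/128;  ∫_0^7/2 49*x^2/4 dx = 16807/96.
  Sum: 151263/640 − 50421/128 + 16807/96 = 16807/960.
∫_0^7/2 u² dx = 117649/7680, so ||u||_L² = 343*sqrt(30)/480.
∫_0^7/2 (u')² dx = 16807/960, so ||u'||_L² = 49*sqrt(105)/120.
Ratio ||u||_L² / ||u'||_L² = sqrt(14)/4.
Sharp Poincaré constant on H^1_0(0, 7/2) is C_P = L/π = 7/(2*π), achieved by sin(2*π/7·x).
A polynomial bump cannot attain the sharp Poincaré constant (only the first sine eigenfunction does), so the ratio is strictly less than C_P, consistent with ||u||_L² ≤ C_P ||u'||_L².


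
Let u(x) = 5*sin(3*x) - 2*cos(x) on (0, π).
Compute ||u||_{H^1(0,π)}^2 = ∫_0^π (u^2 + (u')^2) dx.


||u||_{H^1(0,π)}^2 = 129*π

u'(x) = 2*sin(x) + 15*cos(3*x).
Expand u² and (u')² and integrate term by term on (0, π), using: for integers n ≥ 1, ∫_0^π sin²(nx) dx = ∫_0^π cos²(nx) dx = π/2; for n ≠ n', ∫_0^π sin(nx)sin(n'x) dx = ∫_0^π cos(nx)cos(n'x) dx = 0; and by product-to-sum, ∫_0^π sin(nx)cos(n'x) dx = ½∫_0^π [sin((n+n')x) + sin((n−n')x)] dx, which is 0 when n+n' is even and 2n/(n²−n'²) when n+n' is odd (it need not vanish on (0, π)).
  u² squared terms: (-2)²·∫cos(x)² dx = 4·π/2 = 2*π;  (5)²·∫sin(3x)² dx = 25·π/2 = 25*π/2.
  u² cross terms: 2·(-2)·(5)·∫cos(x)·sin(3x) dx = -20·(0) = 0.
  So ∫_0^π u² dx = 2*π + 25*π/2 + 0 = 29*π/2.
  (u')² squared terms: (2)²·∫sin(x)² dx = 4·π/2 = 2*π;  (15)²·∫cos(3x)² dx = 225·π/2 = 225*π/2.
  (u')² cross terms: 2·(2)·(15)·∫sin(x)·cos(3x) dx = 60·(0) = 0.
  So ∫_0^π (u')² dx = 2*π + 225*π/2 + 0 = 229*π/2.
||u||_{H^1}^2 = (29*π/2) + (229*π/2) = 129*π.


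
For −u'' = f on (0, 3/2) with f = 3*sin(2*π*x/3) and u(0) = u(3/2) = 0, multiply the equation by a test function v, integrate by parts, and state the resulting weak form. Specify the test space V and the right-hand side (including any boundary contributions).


V = H^1_0(0, 3/2) (so v(0) = v(3/2) = 0); weak form: ∫_0^3/2 u'v' dx = ∫_0^3/2 (3*sin(2*π*x/3)) v dx for all v ∈ V.

Multiply both sides by a test function v and integrate from 0 to 3/2:
  ∫_0^3/2 −u''(x) v(x) dx = ∫_0^3/2 f(x) v(x) dx.
Integrate the LHS by parts once:
  ∫_0^3/2 −u'' v dx = −[u'(x) v(x)]_0^3/2 + ∫_0^3/2 u'(x) v'(x) dx.
Thus ∫_0^3/2 u'(x) v'(x) dx = ∫_0^3/2 f(x) v(x) dx + [u'(x) v(x)]_0^3/2.
Choose V so that boundary terms are either known or forced to vanish.
u is Dirichlet: u(0) = u(3/2) = 0. Let V = H^1_0(0, 3/2); then v(0) = v(3/2) = 0, and [u' v]_0^3/2 = 0.
Weak formulation: find u (satisfying any essential BC) such that ∫_0^3/2 u'(x) v'(x) dx = ∫_0^3/2 f v dx for all v ∈ V.
Substituting f(x) = 3*sin(2*π*x/3), the right-hand side is ∫_0^3/2 (3*sin(2*π*x/3)) v dx.


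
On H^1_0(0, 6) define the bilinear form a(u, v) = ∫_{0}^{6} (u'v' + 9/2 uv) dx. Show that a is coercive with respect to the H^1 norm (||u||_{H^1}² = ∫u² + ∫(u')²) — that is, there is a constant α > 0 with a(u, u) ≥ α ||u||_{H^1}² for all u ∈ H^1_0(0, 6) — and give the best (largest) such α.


α = 1

Coercivity of a(·,·) on H^1_0(0, 6) means a(u, u) ≥ α ||u||_{H^1}² for every u ∈ H^1_0.
The interval has length L = 6, and Poincaré/coercivity depend only on L. Here a(u, u) = ∫(u')² + (9/2)·∫u².
Here c = 9/2 ≥ 1, so a(u,u) = ∫(u')² + c∫u² ≥ ∫(u')² + ∫u² = ||u||_{H^1}², i.e. α = 1 works. No larger α is possible: a(u,u) ≥ α||u||_{H^1}² means (1−α)∫(u')² ≥ (α−c)∫u², and for the modes u_n = sin(nπ(x−x₀)/L) (x₀ the left endpoint) one has ∫u_n²/∫(u_n')² = (L/(nπ))² → 0, so a(u_n,u_n)/||u_n||_{H^1}² → 1. Hence the optimal constant is α = 1.
Therefore α = 1.


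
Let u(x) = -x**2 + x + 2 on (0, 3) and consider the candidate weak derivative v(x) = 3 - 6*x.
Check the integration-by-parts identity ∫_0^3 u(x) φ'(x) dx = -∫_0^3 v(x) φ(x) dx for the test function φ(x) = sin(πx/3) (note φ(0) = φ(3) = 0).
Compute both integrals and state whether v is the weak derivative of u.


LHS = 12/π, RHS = 36/π. No, v is not the weak derivative of u.

u(x) = -x**2 + x + 2, classical derivative u'(x) = 1 - 2*x.
φ(x) = sin(πx/3), so φ'(x) = π*cos(π*x/3)/3.
Note φ(0) = φ(3) = 0, so the boundary term u·φ vanishes.
LHS = ∫_0^3 u(x) φ'(x) dx = ∫_0^3 (-π*x^2*cos(π*x/3)/3 + π*x*cos(π*x/3)/3 + 2*π*cos(π*x/3)/3) dx. Term by term:
  ∫_0^3 2*π*cos(π*x/3)/3 dx = 0;  ∫_0^3 -π*x^2*cos(π*x/3)/3 dx = 18/π;  ∫_0^3 π*x*cos(π*x/3)/3 dx = -6/π.
Sum: 0 + 18/π − 6/π = 12/π.
So LHS = 12/π.
∫_0^3 v(x) φ(x) dx = ∫_0^3 (-6*x*sin(π*x/3) + 3*sin(π*x/3)) dx. Term by term:
  ∫_0^3 3*sin(π*x/3) dx = 18/π;  ∫_0^3 -6*x*sin(π*x/3) dx = -54/π.
Sum: 18/π − 54/π = -36/π.
So RHS = -∫_0^3 v(x) φ(x) dx = 36/π.
LHS − RHS = -24/π ≠ 0, so the identity fails.
(For a valid weak derivative the identity must hold for EVERY test function, in particular this one. The failure shows v is NOT the weak derivative of u.)
Correct weak derivative would be u'(x) = 1 - 2*x.
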